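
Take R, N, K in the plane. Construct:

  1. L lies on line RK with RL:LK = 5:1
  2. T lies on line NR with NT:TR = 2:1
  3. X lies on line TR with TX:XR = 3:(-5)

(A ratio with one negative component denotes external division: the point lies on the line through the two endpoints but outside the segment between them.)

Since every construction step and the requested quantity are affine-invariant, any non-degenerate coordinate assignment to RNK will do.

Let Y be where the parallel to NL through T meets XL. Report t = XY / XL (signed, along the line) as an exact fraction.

Work in coordinates with R = (0, 0), N = (1, 0), K = (0, 1).
1. L lies on line RK with RL:LK = 5:1 ⇒ L = (0, 5/6)
2. T lies on line NR with NT:TR = 2:1 ⇒ T = (1/3, 0)
3. X lies on line TR with TX:XR = 3:(-5) ⇒ X = (5/6, 0)
through T parallel to NL: direction (-1, 5/6); meets XL at Y = (10/3, -5/2)
Y = X + t·(L−X) with t = -3

t = -3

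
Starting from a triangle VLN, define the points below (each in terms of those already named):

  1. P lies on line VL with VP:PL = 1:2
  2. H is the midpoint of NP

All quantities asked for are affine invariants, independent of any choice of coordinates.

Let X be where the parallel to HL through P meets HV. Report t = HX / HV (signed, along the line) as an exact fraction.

t = 2/3

Set V = (0, 0), L = (1, 0), N = (0, 1); any affine frame gives the same invariant.
1. P lies on line VL with VP:PL = 1:2 ⇒ P = (1/3, 0)
2. H is the midpoint of NP ⇒ H = (1/6, 1/2)
through P parallel to HL: direction (5/6, -1/2); meets HV at X = (1/18, 1/6)
X = H + t·(V−H) with t = 2/3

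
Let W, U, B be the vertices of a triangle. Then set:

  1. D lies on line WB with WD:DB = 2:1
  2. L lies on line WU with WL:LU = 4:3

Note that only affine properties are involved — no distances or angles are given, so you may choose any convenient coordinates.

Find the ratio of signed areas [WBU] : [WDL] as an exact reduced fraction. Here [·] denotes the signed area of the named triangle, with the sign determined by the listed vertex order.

[WBU]:[WDL] = 21/8

Choose coordinates W = (0, 0), U = (1, 0), B = (0, 1).
1. D lies on line WB with WD:DB = 2:1 ⇒ D = (0, 2/3)
2. L lies on line WU with WL:LU = 4:3 ⇒ L = (4/7, 0)
2·[WBU] = -1, 2·[WDL] = -8/21
[WBU]:[WDL] = -1:-8/21 = 21/8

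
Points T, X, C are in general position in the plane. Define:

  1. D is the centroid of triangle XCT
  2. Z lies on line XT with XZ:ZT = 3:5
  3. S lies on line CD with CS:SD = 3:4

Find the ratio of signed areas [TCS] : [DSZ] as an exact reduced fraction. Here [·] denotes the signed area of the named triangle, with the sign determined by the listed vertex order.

[TCS]:[DSZ] = 3

Set T = (0, 0), X = (1, 0), C = (0, 1); any affine frame gives the same invariant.
1. D is the centroid of triangle XCT ⇒ D = (1/3, 1/3)
2. Z lies on line XT with XZ:ZT = 3:5 ⇒ Z = (5/8, 0)
3. S lies on line CD with CS:SD = 3:4 ⇒ S = (1/7, 5/7)
2·[TCS] = -1/7, 2·[DSZ] = -1/21
[TCS]:[DSZ] = -1/7:-1/21 = 3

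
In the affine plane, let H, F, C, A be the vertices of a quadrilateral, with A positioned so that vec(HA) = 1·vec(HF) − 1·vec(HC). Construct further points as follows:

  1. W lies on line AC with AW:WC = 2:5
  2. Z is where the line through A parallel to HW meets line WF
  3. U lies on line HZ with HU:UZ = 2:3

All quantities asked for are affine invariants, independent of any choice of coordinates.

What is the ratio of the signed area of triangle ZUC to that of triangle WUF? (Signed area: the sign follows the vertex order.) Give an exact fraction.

Work in coordinates with H = (0, 0), F = (1, 0), C = (0, 1), A = (1, -1).
1. W lies on line AC with AW:WC = 2:5 ⇒ W = (5/7, -3/7)
2. Z is where the line through A parallel to HW meets line WF ⇒ Z = (11/21, -5/7)
3. U lies on line HZ with HU:UZ = 2:3 ⇒ U = (22/105, -2/7)
2·[ZUC] = -11/35, 2·[WUF] = -9/35
[ZUC]:[WUF] = -11/35:-9/35 = 11/9

[ZUC]:[WUF] = 11/9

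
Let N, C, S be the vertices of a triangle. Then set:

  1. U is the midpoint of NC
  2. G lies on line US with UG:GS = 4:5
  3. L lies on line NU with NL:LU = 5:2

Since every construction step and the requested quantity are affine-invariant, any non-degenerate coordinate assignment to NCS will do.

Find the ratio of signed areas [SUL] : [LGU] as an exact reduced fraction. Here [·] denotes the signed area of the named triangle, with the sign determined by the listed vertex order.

Choose coordinates N = (0, 0), C = (1, 0), S = (0, 1).
1. U is the midpoint of NC ⇒ U = (1/2, 0)
2. G lies on line US with UG:GS = 4:5 ⇒ G = (5/18, 4/9)
3. L lies on line NU with NL:LU = 5:2 ⇒ L = (5/14, 0)
2·[SUL] = -1/7, 2·[LGU] = -4/63
[SUL]:[LGU] = -1/7:-4/63 = 9/4

[SUL]:[LGU] = 9/4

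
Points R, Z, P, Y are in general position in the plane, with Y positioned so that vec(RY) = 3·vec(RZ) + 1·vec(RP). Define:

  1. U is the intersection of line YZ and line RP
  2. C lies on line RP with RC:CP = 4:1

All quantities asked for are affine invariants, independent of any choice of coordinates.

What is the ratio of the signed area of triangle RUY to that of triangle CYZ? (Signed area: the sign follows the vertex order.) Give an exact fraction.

[RUY]:[CYZ] = -15/26

Work in coordinates with R = (0, 0), Z = (1, 0), P = (0, 1), Y = (3, 1).
1. U is the intersection of line YZ and line RP ⇒ U = (0, -1/2)
2. C lies on line RP with RC:CP = 4:1 ⇒ C = (0, 4/5)
2·[RUY] = 3/2, 2·[CYZ] = -13/5
[RUY]:[CYZ] = 3/2:-13/5 = -15/26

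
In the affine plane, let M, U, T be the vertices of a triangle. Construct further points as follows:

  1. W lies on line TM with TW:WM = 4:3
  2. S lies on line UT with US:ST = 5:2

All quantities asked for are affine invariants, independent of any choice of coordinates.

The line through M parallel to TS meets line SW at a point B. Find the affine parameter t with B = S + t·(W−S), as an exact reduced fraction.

Work in coordinates with M = (0, 0), U = (1, 0), T = (0, 1).
1. W lies on line TM with TW:WM = 4:3 ⇒ W = (0, 3/7)
2. S lies on line UT with US:ST = 5:2 ⇒ S = (2/7, 5/7)
through M parallel to TS: direction (2/7, -2/7); meets SW at B = (-3/14, 3/14)
B = S + t·(W−S) with t = 7/4

t = 7/4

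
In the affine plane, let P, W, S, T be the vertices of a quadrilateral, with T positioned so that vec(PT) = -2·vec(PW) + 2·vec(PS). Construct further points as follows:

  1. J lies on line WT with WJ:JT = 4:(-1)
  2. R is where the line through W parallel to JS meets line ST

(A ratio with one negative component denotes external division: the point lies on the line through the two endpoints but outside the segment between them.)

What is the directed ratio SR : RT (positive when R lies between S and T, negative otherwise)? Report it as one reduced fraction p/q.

Assign P = (0, 0), W = (1, 0), S = (0, 1), T = (-2, 2) — the answer is frame-independent, so this choice is without loss of generality.
1. J lies on line WT with WJ:JT = 4:(-1) ⇒ J = (-3, 8/3)
2. R is where the line through W parallel to JS meets line ST ⇒ R = (-8, 5)
R = S + t·(T−S) with t = 4, so SR:RT = t:(1−t) = 4:-3

SR:RT = -4/3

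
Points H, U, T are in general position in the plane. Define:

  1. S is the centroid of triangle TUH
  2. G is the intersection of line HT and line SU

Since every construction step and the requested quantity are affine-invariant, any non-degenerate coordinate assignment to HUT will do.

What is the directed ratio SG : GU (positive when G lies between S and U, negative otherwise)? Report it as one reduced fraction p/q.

SG:GU = -1/3

Assign H = (0, 0), U = (1, 0), T = (0, 1) — the answer is frame-independent, so this choice is without loss of generality.
1. S is the centroid of triangle TUH ⇒ S = (1/3, 1/3)
2. G is the intersection of line HT and line SU ⇒ G = (0, 1/2)
G = S + t·(U−S) with t = -1/2, so SG:GU = t:(1−t) = -1/2:3/2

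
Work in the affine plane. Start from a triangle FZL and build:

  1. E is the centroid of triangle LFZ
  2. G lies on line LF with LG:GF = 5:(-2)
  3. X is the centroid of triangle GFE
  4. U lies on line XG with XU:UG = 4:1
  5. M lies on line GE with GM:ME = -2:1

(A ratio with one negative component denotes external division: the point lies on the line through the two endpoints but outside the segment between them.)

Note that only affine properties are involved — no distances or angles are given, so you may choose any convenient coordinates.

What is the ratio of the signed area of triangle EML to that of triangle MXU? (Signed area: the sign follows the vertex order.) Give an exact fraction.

Set F = (0, 0), Z = (1, 0), L = (0, 1); any affine frame gives the same invariant.
1. E is the centroid of triangle LFZ ⇒ E = (1/3, 1/3)
2. G lies on line LF with LG:GF = 5:(-2) ⇒ G = (0, -2/3)
3. X is the centroid of triangle GFE ⇒ X = (1/9, -1/9)
4. U lies on line XG with XU:UG = 4:1 ⇒ U = (1/45, -5/9)
5. M lies on line GE with GM:ME = -2:1 ⇒ M = (2/3, 4/3)
2·[EML] = 5/9, 2·[MXU] = 16/135
[EML]:[MXU] = 5/9:16/135 = 75/16

[EML]:[MXU] = 75/16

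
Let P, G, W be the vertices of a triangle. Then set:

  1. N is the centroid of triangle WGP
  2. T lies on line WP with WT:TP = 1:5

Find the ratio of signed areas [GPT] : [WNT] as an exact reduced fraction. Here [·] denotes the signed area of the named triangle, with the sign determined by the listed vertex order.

[GPT]:[WNT] = 15

Work in coordinates with P = (0, 0), G = (1, 0), W = (0, 1).
1. N is the centroid of triangle WGP ⇒ N = (1/3, 1/3)
2. T lies on line WP with WT:TP = 1:5 ⇒ T = (0, 5/6)
2·[GPT] = -5/6, 2·[WNT] = -1/18
[GPT]:[WNT] = -5/6:-1/18 = 15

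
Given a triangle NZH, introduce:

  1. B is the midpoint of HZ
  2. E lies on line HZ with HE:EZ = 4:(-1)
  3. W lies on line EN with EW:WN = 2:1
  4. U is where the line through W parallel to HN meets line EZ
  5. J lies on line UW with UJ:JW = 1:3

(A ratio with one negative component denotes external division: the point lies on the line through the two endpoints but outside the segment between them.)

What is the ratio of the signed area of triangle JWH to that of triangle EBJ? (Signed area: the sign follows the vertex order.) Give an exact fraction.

[JWH]:[EBJ] = -8/5

Choose coordinates N = (0, 0), Z = (1, 0), H = (0, 1).
1. B is the midpoint of HZ ⇒ B = (1/2, 1/2)
2. E lies on line HZ with HE:EZ = 4:(-1) ⇒ E = (4/3, -1/3)
3. W lies on line EN with EW:WN = 2:1 ⇒ W = (4/9, -1/9)
4. U is where the line through W parallel to HN meets line EZ ⇒ U = (4/9, 5/9)
5. J lies on line UW with UJ:JW = 1:3 ⇒ J = (4/9, 7/18)
2·[JWH] = -2/9, 2·[EBJ] = 5/36
[JWH]:[EBJ] = -2/9:5/36 = -8/5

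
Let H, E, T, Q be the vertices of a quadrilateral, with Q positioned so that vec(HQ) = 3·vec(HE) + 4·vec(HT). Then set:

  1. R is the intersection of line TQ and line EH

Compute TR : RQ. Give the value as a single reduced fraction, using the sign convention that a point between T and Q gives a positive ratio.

Assign H = (0, 0), E = (1, 0), T = (0, 1), Q = (3, 4) — the answer is frame-independent, so this choice is without loss of generality.
1. R is the intersection of line TQ and line EH ⇒ R = (-1, 0)
R = T + t·(Q−T) with t = -1/3, so TR:RQ = t:(1−t) = -1/3:4/3

TR:RQ = -1/4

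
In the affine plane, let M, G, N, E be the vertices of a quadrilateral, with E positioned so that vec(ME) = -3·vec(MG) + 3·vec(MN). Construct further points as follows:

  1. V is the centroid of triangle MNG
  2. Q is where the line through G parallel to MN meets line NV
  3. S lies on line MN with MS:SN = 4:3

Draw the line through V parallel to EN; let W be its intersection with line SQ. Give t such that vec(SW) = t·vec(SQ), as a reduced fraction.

t = 1/57

Work in coordinates with M = (0, 0), G = (1, 0), N = (0, 1), E = (-3, 3).
1. V is the centroid of triangle MNG ⇒ V = (1/3, 1/3)
2. Q is where the line through G parallel to MN meets line NV ⇒ Q = (1, -1)
3. S lies on line MN with MS:SN = 4:3 ⇒ S = (0, 4/7)
through V parallel to EN: direction (3, -2); meets SQ at W = (1/57, 31/57)
W = S + t·(Q−S) with t = 1/57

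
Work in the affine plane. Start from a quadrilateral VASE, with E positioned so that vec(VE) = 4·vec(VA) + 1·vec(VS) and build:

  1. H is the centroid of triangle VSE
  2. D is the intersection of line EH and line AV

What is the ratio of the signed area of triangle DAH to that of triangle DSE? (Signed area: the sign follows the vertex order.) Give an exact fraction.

Set V = (0, 0), A = (1, 0), S = (0, 1), E = (4, 1); any affine frame gives the same invariant.
1. H is the centroid of triangle VSE ⇒ H = (4/3, 2/3)
2. D is the intersection of line EH and line AV ⇒ D = (-4, 0)
2·[DAH] = 10/3, 2·[DSE] = -4
[DAH]:[DSE] = 10/3:-4 = -5/6

[DAH]:[DSE] = -5/6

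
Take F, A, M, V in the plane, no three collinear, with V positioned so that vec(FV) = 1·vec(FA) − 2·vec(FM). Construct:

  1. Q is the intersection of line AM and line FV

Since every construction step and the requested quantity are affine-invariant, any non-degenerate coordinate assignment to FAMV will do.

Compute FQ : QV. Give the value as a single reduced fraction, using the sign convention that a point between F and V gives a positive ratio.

Choose coordinates F = (0, 0), A = (1, 0), M = (0, 1), V = (1, -2).
1. Q is the intersection of line AM and line FV ⇒ Q = (-1, 2)
Q = F + t·(V−F) with t = -1, so FQ:QV = t:(1−t) = -1:2

FQ:QV = -1/2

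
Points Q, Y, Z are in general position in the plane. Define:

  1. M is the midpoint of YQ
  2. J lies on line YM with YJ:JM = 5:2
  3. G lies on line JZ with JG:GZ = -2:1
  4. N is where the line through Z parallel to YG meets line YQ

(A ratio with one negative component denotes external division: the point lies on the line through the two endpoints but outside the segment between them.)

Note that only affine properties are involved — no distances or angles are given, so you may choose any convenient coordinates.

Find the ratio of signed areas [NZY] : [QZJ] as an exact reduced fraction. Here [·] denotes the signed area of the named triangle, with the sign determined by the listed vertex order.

Set Q = (0, 0), Y = (1, 0), Z = (0, 1); any affine frame gives the same invariant.
1. M is the midpoint of YQ ⇒ M = (1/2, 0)
2. J lies on line YM with YJ:JM = 5:2 ⇒ J = (9/14, 0)
3. G lies on line JZ with JG:GZ = -2:1 ⇒ G = (-9/14, 2)
4. N is where the line through Z parallel to YG meets line YQ ⇒ N = (23/28, 0)
2·[NZY] = -5/28, 2·[QZJ] = -9/14
[NZY]:[QZJ] = -5/28:-9/14 = 5/18

[NZY]:[QZJ] = 5/18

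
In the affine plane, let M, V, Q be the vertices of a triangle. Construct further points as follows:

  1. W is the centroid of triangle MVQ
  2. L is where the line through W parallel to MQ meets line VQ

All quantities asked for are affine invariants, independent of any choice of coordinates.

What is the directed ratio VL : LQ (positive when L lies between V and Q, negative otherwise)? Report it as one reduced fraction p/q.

VL:LQ = 2

Work in coordinates with M = (0, 0), V = (1, 0), Q = (0, 1).
1. W is the centroid of triangle MVQ ⇒ W = (1/3, 1/3)
2. L is where the line through W parallel to MQ meets line VQ ⇒ L = (1/3, 2/3)
L = V + t·(Q−V) with t = 2/3, so VL:LQ = t:(1−t) = 2/3:1/3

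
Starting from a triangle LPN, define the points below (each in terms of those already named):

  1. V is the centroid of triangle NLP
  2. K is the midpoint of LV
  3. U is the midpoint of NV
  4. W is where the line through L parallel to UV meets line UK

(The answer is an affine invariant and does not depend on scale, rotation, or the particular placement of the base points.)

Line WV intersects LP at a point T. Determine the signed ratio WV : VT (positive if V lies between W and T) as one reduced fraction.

Work in coordinates with L = (0, 0), P = (1, 0), N = (0, 1).
1. V is the centroid of triangle NLP ⇒ V = (1/3, 1/3)
2. K is the midpoint of LV ⇒ K = (1/6, 1/6)
3. U is the midpoint of NV ⇒ U = (1/6, 2/3)
4. W is where the line through L parallel to UV meets line UK ⇒ W = (1/6, -1/3)
line WV meets LP at T = (1/4, 0)
V = W + t·(T−W) with t = 2, so WV:VT = 2:-1

WV:VT = -2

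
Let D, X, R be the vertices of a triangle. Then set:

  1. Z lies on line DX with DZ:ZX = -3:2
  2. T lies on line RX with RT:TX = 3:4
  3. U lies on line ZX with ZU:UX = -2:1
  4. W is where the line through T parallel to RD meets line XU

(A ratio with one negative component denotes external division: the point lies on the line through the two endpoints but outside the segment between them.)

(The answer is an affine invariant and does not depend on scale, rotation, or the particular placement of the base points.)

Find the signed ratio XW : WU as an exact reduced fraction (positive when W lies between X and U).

XW:WU = 2/5

Work in coordinates with D = (0, 0), X = (1, 0), R = (0, 1).
1. Z lies on line DX with DZ:ZX = -3:2 ⇒ Z = (3, 0)
2. T lies on line RX with RT:TX = 3:4 ⇒ T = (3/7, 4/7)
3. U lies on line ZX with ZU:UX = -2:1 ⇒ U = (-1, 0)
4. W is where the line through T parallel to RD meets line XU ⇒ W = (3/7, 0)
W = X + t·(U−X) with t = 2/7, so XW:WU = t:(1−t) = 2/7:5/7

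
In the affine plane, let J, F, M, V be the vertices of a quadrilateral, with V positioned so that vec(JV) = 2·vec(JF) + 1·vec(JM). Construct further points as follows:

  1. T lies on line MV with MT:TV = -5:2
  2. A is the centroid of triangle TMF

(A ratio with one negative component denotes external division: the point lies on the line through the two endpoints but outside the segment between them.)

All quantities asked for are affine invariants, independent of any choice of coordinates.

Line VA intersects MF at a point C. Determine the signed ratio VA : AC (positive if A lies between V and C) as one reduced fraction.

Choose coordinates J = (0, 0), F = (1, 0), M = (0, 1), V = (2, 1).
1. T lies on line MV with MT:TV = -5:2 ⇒ T = (10/3, 1)
2. A is the centroid of triangle TMF ⇒ A = (13/9, 2/3)
line VA meets MF at C = (3/4, 1/4)
A = V + t·(C−V) with t = 4/9, so VA:AC = 4/9:5/9

VA:AC = 4/5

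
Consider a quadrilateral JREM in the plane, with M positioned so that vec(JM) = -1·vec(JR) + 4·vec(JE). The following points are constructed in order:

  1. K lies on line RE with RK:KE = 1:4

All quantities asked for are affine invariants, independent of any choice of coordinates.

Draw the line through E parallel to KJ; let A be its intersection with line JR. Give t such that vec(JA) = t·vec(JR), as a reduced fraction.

t = -4

Choose coordinates J = (0, 0), R = (1, 0), E = (0, 1), M = (-1, 4).
1. K lies on line RE with RK:KE = 1:4 ⇒ K = (4/5, 1/5)
through E parallel to KJ: direction (-4/5, -1/5); meets JR at A = (-4, 0)
A = J + t·(R−J) with t = -4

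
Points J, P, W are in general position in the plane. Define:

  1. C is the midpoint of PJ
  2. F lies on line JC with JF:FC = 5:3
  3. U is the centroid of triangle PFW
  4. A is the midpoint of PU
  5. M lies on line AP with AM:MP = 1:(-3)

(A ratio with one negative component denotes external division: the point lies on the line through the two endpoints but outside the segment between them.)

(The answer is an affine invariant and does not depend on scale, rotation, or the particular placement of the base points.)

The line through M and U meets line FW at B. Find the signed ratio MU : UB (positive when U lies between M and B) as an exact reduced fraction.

Choose coordinates J = (0, 0), P = (1, 0), W = (0, 1).
1. C is the midpoint of PJ ⇒ C = (1/2, 0)
2. F lies on line JC with JF:FC = 5:3 ⇒ F = (5/16, 0)
3. U is the centroid of triangle PFW ⇒ U = (7/16, 1/3)
4. A is the midpoint of PU ⇒ A = (23/32, 1/6)
5. M lies on line AP with AM:MP = 1:(-3) ⇒ M = (37/64, 1/4)
line MU meets FW at B = (5/32, 1/2)
U = M + t·(B−M) with t = 1/3, so MU:UB = 1/3:2/3

MU:UB = 1/2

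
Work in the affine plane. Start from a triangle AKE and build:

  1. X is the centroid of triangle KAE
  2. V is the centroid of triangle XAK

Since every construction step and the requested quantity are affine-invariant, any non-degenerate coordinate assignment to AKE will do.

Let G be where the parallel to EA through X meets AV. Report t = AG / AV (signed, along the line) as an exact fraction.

Choose coordinates A = (0, 0), K = (1, 0), E = (0, 1).
1. X is the centroid of triangle KAE ⇒ X = (1/3, 1/3)
2. V is the centroid of triangle XAK ⇒ V = (4/9, 1/9)
through X parallel to EA: direction (0, -1); meets AV at G = (1/3, 1/12)
G = A + t·(V−A) with t = 3/4

t = 3/4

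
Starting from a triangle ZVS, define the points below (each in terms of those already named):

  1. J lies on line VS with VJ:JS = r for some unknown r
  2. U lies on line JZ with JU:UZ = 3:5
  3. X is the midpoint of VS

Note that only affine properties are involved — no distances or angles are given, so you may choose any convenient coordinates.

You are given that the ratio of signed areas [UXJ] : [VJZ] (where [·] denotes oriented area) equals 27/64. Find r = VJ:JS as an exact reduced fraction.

Choose coordinates Z = (0, 0), V = (1, 0), S = (0, 1).
1. With VJ:JS = r, write λ = r/(r+1) so J = V + λ·(S−V); J is affine-linear in λ
2. U lies on line JZ with JU:UZ = 3:5 ⇒ U is an affine combination of earlier points and hence also affine-linear in λ
3. X is the midpoint of VS ⇒ X = (1/2, 1/2)
Every point depending on J is an affine combination of J and λ-independent points, so each such coordinate is linear in λ; the λ² term in each signed area is a multiple of (S−V)×(S−V) = 0, so 2·[UXJ] and 2·[VJZ] are each linear in λ. Evaluating at λ=0 and λ=1:
  2·[UXJ] = 3/8·λ − 3/16,   2·[VJZ] = λ
So [UXJ]:[VJZ] = (3/8·λ − 3/16) / (λ). Setting this equal to 27/64:
  3/8·λ − 3/16 = 27/64·(λ)  ⇒  λ = -4
Then r = λ/(1−λ) = (-4)/(5) = -4/5. Check: with r = -4/5, J = (5, -4) and [UXJ]:[VJZ] = 27/64 as required.

r = -4/5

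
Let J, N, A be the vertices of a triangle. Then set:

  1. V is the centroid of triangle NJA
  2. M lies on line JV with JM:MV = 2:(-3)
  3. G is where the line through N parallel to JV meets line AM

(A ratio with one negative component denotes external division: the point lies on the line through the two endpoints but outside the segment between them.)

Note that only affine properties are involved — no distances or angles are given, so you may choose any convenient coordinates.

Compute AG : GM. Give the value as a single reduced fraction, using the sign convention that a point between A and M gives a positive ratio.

Assign J = (0, 0), N = (1, 0), A = (0, 1) — the answer is frame-independent, so this choice is without loss of generality.
1. V is the centroid of triangle NJA ⇒ V = (1/3, 1/3)
2. M lies on line JV with JM:MV = 2:(-3) ⇒ M = (-2/3, -2/3)
3. G is where the line through N parallel to JV meets line AM ⇒ G = (-4/3, -7/3)
G = A + t·(M−A) with t = 2, so AG:GM = t:(1−t) = 2:-1

AG:GM = -2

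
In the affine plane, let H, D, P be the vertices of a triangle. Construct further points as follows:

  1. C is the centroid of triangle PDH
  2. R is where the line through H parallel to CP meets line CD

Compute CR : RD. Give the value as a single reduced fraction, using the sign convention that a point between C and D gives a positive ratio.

CR:RD = -1/2

Choose coordinates H = (0, 0), D = (1, 0), P = (0, 1).
1. C is the centroid of triangle PDH ⇒ C = (1/3, 1/3)
2. R is where the line through H parallel to CP meets line CD ⇒ R = (-1/3, 2/3)
R = C + t·(D−C) with t = -1, so CR:RD = t:(1−t) = -1:2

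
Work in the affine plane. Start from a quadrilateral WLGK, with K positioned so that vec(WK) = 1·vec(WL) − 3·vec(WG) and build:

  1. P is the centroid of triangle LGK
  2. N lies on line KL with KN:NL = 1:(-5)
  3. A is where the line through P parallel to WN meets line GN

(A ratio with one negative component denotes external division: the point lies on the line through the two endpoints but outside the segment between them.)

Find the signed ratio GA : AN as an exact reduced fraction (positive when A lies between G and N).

GA:AN = -5/11

Assign W = (0, 0), L = (1, 0), G = (0, 1), K = (1, -3) — the answer is frame-independent, so this choice is without loss of generality.
1. P is the centroid of triangle LGK ⇒ P = (2/3, -2/3)
2. N lies on line KL with KN:NL = 1:(-5) ⇒ N = (1, -15/4)
3. A is where the line through P parallel to WN meets line GN ⇒ A = (-5/6, 119/24)
A = G + t·(N−G) with t = -5/6, so GA:AN = t:(1−t) = -5/6:11/6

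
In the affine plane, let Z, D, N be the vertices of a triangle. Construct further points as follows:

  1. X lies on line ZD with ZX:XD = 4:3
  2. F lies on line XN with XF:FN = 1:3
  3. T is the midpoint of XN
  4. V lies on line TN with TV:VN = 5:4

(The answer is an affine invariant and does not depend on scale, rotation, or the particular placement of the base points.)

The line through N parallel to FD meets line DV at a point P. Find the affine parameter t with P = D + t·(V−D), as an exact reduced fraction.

t = 27/19

Assign Z = (0, 0), D = (1, 0), N = (0, 1) — the answer is frame-independent, so this choice is without loss of generality.
1. X lies on line ZD with ZX:XD = 4:3 ⇒ X = (4/7, 0)
2. F lies on line XN with XF:FN = 1:3 ⇒ F = (3/7, 1/4)
3. T is the midpoint of XN ⇒ T = (2/7, 1/2)
4. V lies on line TN with TV:VN = 5:4 ⇒ V = (8/63, 7/9)
through N parallel to FD: direction (4/7, -1/4); meets DV at P = (-32/133, 21/19)
P = D + t·(V−D) with t = 27/19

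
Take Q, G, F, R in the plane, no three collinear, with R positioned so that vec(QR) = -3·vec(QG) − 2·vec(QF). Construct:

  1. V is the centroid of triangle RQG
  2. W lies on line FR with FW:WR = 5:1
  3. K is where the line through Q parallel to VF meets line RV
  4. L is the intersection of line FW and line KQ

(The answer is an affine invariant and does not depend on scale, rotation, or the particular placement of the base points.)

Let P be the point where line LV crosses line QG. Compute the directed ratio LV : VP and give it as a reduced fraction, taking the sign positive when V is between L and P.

Assign Q = (0, 0), G = (1, 0), F = (0, 1), R = (-3, -2) — the answer is frame-independent, so this choice is without loss of generality.
1. V is the centroid of triangle RQG ⇒ V = (-2/3, -2/3)
2. W lies on line FR with FW:WR = 5:1 ⇒ W = (-5/2, -3/2)
3. K is where the line through Q parallel to VF meets line RV ⇒ K = (-4/27, -10/27)
4. L is the intersection of line FW and line KQ ⇒ L = (2/3, 5/3)
line LV meets QG at P = (-2/7, 0)
V = L + t·(P−L) with t = 7/5, so LV:VP = 7/5:-2/5

LV:VP = -7/2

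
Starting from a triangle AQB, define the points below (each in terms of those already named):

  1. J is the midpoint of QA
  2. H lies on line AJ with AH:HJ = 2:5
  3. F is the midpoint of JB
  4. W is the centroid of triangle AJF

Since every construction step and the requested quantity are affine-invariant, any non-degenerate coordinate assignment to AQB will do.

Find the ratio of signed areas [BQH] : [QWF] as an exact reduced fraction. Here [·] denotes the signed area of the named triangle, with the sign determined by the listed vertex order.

[BQH]:[QWF] = 24/7

Choose coordinates A = (0, 0), Q = (1, 0), B = (0, 1).
1. J is the midpoint of QA ⇒ J = (1/2, 0)
2. H lies on line AJ with AH:HJ = 2:5 ⇒ H = (1/7, 0)
3. F is the midpoint of JB ⇒ F = (1/4, 1/2)
4. W is the centroid of triangle AJF ⇒ W = (1/4, 1/6)
2·[BQH] = -6/7, 2·[QWF] = -1/4
[BQH]:[QWF] = -6/7:-1/4 = 24/7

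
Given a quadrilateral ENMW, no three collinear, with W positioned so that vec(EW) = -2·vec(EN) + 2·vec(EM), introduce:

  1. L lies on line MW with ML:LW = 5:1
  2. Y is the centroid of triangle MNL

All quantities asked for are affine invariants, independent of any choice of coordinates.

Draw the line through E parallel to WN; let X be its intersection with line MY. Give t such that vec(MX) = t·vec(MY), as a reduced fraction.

t = 54/11

Choose coordinates E = (0, 0), N = (1, 0), M = (0, 1), W = (-2, 2).
1. L lies on line MW with ML:LW = 5:1 ⇒ L = (-5/3, 11/6)
2. Y is the centroid of triangle MNL ⇒ Y = (-2/9, 17/18)
through E parallel to WN: direction (3, -2); meets MY at X = (-12/11, 8/11)
X = M + t·(Y−M) with t = 54/11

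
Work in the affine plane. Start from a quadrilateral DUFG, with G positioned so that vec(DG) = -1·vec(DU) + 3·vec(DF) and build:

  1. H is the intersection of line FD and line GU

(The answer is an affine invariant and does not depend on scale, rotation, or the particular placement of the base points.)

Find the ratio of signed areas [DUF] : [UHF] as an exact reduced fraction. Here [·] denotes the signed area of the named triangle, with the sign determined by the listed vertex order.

Assign D = (0, 0), U = (1, 0), F = (0, 1), G = (-1, 3) — the answer is frame-independent, so this choice is without loss of generality.
1. H is the intersection of line FD and line GU ⇒ H = (0, 3/2)
2·[DUF] = 1, 2·[UHF] = 1/2
[DUF]:[UHF] = 1:1/2 = 2

[DUF]:[UHF] = 2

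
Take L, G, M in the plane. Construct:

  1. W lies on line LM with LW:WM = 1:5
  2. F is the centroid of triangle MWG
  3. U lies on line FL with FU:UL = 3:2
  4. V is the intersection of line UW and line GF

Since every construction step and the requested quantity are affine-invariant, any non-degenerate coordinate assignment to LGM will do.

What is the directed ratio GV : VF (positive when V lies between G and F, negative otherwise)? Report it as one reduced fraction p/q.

Work in coordinates with L = (0, 0), G = (1, 0), M = (0, 1).
1. W lies on line LM with LW:WM = 1:5 ⇒ W = (0, 1/6)
2. F is the centroid of triangle MWG ⇒ F = (1/3, 7/18)
3. U lies on line FL with FU:UL = 3:2 ⇒ U = (2/15, 7/45)
4. V is the intersection of line UW and line GF ⇒ V = (5/6, 7/72)
V = G + t·(F−G) with t = 1/4, so GV:VF = t:(1−t) = 1/4:3/4

GV:VF = 1/3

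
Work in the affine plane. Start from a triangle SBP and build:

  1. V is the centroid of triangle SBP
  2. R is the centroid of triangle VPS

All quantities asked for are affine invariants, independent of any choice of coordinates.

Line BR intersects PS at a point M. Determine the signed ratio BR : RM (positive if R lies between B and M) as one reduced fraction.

BR:RM = 8

Set S = (0, 0), B = (1, 0), P = (0, 1); any affine frame gives the same invariant.
1. V is the centroid of triangle SBP ⇒ V = (1/3, 1/3)
2. R is the centroid of triangle VPS ⇒ R = (1/9, 4/9)
line BR meets PS at M = (0, 1/2)
R = B + t·(M−B) with t = 8/9, so BR:RM = 8/9:1/9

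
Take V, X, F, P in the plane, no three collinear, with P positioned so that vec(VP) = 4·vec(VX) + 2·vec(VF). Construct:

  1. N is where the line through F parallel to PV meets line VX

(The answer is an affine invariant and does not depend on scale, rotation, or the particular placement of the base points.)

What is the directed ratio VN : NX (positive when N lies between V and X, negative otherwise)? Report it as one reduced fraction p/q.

Choose coordinates V = (0, 0), X = (1, 0), F = (0, 1), P = (4, 2).
1. N is where the line through F parallel to PV meets line VX ⇒ N = (-2, 0)
N = V + t·(X−V) with t = -2, so VN:NX = t:(1−t) = -2:3

VN:NX = -2/3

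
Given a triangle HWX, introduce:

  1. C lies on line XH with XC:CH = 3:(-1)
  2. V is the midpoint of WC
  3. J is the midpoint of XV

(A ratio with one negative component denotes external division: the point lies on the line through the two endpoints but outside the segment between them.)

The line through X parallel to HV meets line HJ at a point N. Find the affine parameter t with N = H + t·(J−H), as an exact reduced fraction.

t = 2

Choose coordinates H = (0, 0), W = (1, 0), X = (0, 1).
1. C lies on line XH with XC:CH = 3:(-1) ⇒ C = (0, -1/2)
2. V is the midpoint of WC ⇒ V = (1/2, -1/4)
3. J is the midpoint of XV ⇒ J = (1/4, 3/8)
through X parallel to HV: direction (1/2, -1/4); meets HJ at N = (1/2, 3/4)
N = H + t·(J−H) with t = 2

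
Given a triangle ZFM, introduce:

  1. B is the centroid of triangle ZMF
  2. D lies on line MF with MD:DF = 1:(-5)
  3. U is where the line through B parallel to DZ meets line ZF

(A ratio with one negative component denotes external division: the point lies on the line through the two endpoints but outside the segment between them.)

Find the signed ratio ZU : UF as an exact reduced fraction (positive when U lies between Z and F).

ZU:UF = 2/3

Work in coordinates with Z = (0, 0), F = (1, 0), M = (0, 1).
1. B is the centroid of triangle ZMF ⇒ B = (1/3, 1/3)
2. D lies on line MF with MD:DF = 1:(-5) ⇒ D = (-1/4, 5/4)
3. U is where the line through B parallel to DZ meets line ZF ⇒ U = (2/5, 0)
U = Z + t·(F−Z) with t = 2/5, so ZU:UF = t:(1−t) = 2/5:3/5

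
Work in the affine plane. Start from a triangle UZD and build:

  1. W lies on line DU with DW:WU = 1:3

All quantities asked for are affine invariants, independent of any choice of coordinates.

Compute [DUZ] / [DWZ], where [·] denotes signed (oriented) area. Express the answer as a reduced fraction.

[DUZ]:[DWZ] = 4

Assign U = (0, 0), Z = (1, 0), D = (0, 1) — the answer is frame-independent, so this choice is without loss of generality.
1. W lies on line DU with DW:WU = 1:3 ⇒ W = (0, 3/4)
2·[DUZ] = 1, 2·[DWZ] = 1/4
[DUZ]:[DWZ] = 1:1/4 = 4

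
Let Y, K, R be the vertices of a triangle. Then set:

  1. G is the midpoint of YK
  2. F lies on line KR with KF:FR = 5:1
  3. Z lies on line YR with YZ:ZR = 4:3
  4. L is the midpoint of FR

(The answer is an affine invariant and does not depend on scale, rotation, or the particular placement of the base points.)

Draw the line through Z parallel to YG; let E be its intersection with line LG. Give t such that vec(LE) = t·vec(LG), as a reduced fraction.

t = 29/77

Work in coordinates with Y = (0, 0), K = (1, 0), R = (0, 1).
1. G is the midpoint of YK ⇒ G = (1/2, 0)
2. F lies on line KR with KF:FR = 5:1 ⇒ F = (1/6, 5/6)
3. Z lies on line YR with YZ:ZR = 4:3 ⇒ Z = (0, 4/7)
4. L is the midpoint of FR ⇒ L = (1/12, 11/12)
through Z parallel to YG: direction (1/2, 0); meets LG at E = (37/154, 4/7)
E = L + t·(G−L) with t = 29/77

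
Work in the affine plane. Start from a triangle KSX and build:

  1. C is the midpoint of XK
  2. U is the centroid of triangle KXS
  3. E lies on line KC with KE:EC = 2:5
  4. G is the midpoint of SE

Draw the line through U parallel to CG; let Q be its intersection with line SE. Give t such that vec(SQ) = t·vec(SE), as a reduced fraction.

t = 1/3

Set K = (0, 0), S = (1, 0), X = (0, 1); any affine frame gives the same invariant.
1. C is the midpoint of XK ⇒ C = (0, 1/2)
2. U is the centroid of triangle KXS ⇒ U = (1/3, 1/3)
3. E lies on line KC with KE:EC = 2:5 ⇒ E = (0, 1/7)
4. G is the midpoint of SE ⇒ G = (1/2, 1/14)
through U parallel to CG: direction (1/2, -3/7); meets SE at Q = (2/3, 1/21)
Q = S + t·(E−S) with t = 1/3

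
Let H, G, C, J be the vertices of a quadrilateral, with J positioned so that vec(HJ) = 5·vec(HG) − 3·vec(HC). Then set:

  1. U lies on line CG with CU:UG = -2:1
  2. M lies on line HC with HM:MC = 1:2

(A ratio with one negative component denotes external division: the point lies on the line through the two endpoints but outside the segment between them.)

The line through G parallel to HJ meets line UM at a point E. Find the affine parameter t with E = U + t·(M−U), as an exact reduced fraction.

t = 3

Assign H = (0, 0), G = (1, 0), C = (0, 1), J = (5, -3) — the answer is frame-independent, so this choice is without loss of generality.
1. U lies on line CG with CU:UG = -2:1 ⇒ U = (2, -1)
2. M lies on line HC with HM:MC = 1:2 ⇒ M = (0, 1/3)
through G parallel to HJ: direction (5, -3); meets UM at E = (-4, 3)
E = U + t·(M−U) with t = 3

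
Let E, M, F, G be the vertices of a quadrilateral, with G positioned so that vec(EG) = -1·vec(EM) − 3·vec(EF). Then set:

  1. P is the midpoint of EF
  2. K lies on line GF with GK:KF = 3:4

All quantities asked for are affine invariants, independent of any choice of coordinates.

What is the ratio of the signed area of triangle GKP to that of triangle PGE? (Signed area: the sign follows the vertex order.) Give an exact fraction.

Choose coordinates E = (0, 0), M = (1, 0), F = (0, 1), G = (-1, -3).
1. P is the midpoint of EF ⇒ P = (0, 1/2)
2. K lies on line GF with GK:KF = 3:4 ⇒ K = (-4/7, -9/7)
2·[GKP] = -3/14, 2·[PGE] = 1/2
[GKP]:[PGE] = -3/14:1/2 = -3/7

[GKP]:[PGE] = -3/7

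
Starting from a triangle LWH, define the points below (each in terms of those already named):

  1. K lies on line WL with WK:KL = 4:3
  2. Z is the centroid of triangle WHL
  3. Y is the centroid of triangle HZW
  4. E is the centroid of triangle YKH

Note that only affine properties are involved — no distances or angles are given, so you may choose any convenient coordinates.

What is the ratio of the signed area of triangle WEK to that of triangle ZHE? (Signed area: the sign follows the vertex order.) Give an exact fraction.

[WEK]:[ZHE] = -13

Assign L = (0, 0), W = (1, 0), H = (0, 1) — the answer is frame-independent, so this choice is without loss of generality.
1. K lies on line WL with WK:KL = 4:3 ⇒ K = (3/7, 0)
2. Z is the centroid of triangle WHL ⇒ Z = (1/3, 1/3)
3. Y is the centroid of triangle HZW ⇒ Y = (4/9, 4/9)
4. E is the centroid of triangle YKH ⇒ E = (55/189, 13/27)
2·[WEK] = 52/189, 2·[ZHE] = -4/189
[WEK]:[ZHE] = 52/189:-4/189 = -13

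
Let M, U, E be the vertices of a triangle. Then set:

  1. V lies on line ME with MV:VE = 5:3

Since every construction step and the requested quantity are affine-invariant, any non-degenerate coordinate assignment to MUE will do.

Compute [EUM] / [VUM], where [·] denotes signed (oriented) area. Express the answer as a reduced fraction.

[EUM]:[VUM] = 8/5

Assign M = (0, 0), U = (1, 0), E = (0, 1) — the answer is frame-independent, so this choice is without loss of generality.
1. V lies on line ME with MV:VE = 5:3 ⇒ V = (0, 5/8)
2·[EUM] = -1, 2·[VUM] = -5/8
[EUM]:[VUM] = -1:-5/8 = 8/5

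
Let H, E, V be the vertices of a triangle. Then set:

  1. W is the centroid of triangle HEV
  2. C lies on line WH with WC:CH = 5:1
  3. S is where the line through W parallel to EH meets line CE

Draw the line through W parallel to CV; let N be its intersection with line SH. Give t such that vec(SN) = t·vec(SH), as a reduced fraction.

t = 85/79

Work in coordinates with H = (0, 0), E = (1, 0), V = (0, 1).
1. W is the centroid of triangle HEV ⇒ W = (1/3, 1/3)
2. C lies on line WH with WC:CH = 5:1 ⇒ C = (1/18, 1/18)
3. S is where the line through W parallel to EH meets line CE ⇒ S = (-14/3, 1/3)
through W parallel to CV: direction (-1/18, 17/18); meets SH at N = (28/79, -2/79)
N = S + t·(H−S) with t = 85/79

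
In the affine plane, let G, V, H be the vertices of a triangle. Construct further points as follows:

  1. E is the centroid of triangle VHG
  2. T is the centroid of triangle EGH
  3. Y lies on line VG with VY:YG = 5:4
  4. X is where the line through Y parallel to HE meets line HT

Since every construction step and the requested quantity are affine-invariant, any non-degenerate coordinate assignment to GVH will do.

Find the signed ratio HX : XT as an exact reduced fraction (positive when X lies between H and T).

Work in coordinates with G = (0, 0), V = (1, 0), H = (0, 1).
1. E is the centroid of triangle VHG ⇒ E = (1/3, 1/3)
2. T is the centroid of triangle EGH ⇒ T = (1/9, 4/9)
3. Y lies on line VG with VY:YG = 5:4 ⇒ Y = (4/9, 0)
4. X is where the line through Y parallel to HE meets line HT ⇒ X = (1/27, 22/27)
X = H + t·(T−H) with t = 1/3, so HX:XT = t:(1−t) = 1/3:2/3

HX:XT = 1/2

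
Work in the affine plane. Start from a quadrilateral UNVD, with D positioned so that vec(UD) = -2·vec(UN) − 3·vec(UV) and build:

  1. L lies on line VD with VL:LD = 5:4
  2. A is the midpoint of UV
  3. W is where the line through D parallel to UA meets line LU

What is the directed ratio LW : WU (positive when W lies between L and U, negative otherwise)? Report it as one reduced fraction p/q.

LW:WU = -4/9

Assign U = (0, 0), N = (1, 0), V = (0, 1), D = (-2, -3) — the answer is frame-independent, so this choice is without loss of generality.
1. L lies on line VD with VL:LD = 5:4 ⇒ L = (-10/9, -11/9)
2. A is the midpoint of UV ⇒ A = (0, 1/2)
3. W is where the line through D parallel to UA meets line LU ⇒ W = (-2, -11/5)
W = L + t·(U−L) with t = -4/5, so LW:WU = t:(1−t) = -4/5:9/5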